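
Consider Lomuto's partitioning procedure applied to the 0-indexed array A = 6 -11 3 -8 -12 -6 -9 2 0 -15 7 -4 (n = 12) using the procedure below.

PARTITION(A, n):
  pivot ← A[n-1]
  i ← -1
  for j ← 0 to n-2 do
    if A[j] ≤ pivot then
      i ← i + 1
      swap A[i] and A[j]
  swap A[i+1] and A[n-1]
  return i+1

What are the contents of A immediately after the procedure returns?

-11 -8 -12 -6 -9 -15 -4 2 0 6 7 3

pivot = A[11] = -4; i = -1
j=0: A[0]=6 > -4 → no swap
j=1: A[1]=-11 ≤ -4 → i=0, swap A[0],A[1] → -11 6 3 -8 -12 -6 -9 2 0 -15 7 -4
j=2: A[2]=3 > -4 → no swap
j=3: A[3]=-8 ≤ -4 → i=1, swap A[1],A[3] → -11 -8 3 6 -12 -6 -9 2 0 -15 7 -4
j=4: A[4]=-12 ≤ -4 → i=2, swap A[2],A[4] → -11 -8 -12 6 3 -6 -9 2 0 -15 7 -4
j=5: A[5]=-6 ≤ -4 → i=3, swap A[3],A[5] → -11 -8 -12 -6 3 6 -9 2 0 -15 7 -4
j=6: A[6]=-9 ≤ -4 → i=4, swap A[4],A[6] → -11 -8 -12 -6 -9 6 3 2 0 -15 7 -4
j=7: A[7]=2 > -4 → no swap
j=8: A[8]=0 > -4 → no swap
j=9: A[9]=-15 ≤ -4 → i=5, swap A[5],A[9] → -11 -8 -12 -6 -9 -15 3 2 0 6 7 -4
j=10: A[10]=7 > -4 → no swap
final swap A[6],A[11] → -11 -8 -12 -6 -9 -15 -4 2 0 6 7 3; return 6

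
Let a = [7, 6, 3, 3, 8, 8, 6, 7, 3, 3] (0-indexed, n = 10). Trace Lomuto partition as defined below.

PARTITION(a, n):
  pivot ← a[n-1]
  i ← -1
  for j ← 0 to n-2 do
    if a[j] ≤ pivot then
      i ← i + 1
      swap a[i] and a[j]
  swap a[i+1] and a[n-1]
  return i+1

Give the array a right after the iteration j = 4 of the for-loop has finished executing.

pivot=3, i=-1
j=0: 7>3, skip
j=1: 6>3, skip
j=2: 3≤3, i=0, swap(0,2) ⇒ [3, 6, 7, 3, 8, 8, 6, 7, 3, 3]
j=3: 3≤3, i=1, swap(1,3) ⇒ [3, 3, 7, 6, 8, 8, 6, 7, 3, 3]
j=4: 8>3, skip
(after j=4) a = [3, 3, 7, 6, 8, 8, 6, 7, 3, 3]

[3, 3, 7, 6, 8, 8, 6, 7, 3, 3]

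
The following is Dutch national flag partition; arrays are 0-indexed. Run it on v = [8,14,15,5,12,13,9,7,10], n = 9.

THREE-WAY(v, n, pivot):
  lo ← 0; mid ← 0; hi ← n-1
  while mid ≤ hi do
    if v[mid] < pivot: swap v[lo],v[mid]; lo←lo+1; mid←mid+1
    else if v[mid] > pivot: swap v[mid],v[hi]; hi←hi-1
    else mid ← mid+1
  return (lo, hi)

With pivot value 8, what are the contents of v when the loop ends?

[7,5,8,12,13,9,15,10,14]

lo=0 mid=0 hi=8
8=8: mid=1
14>8: swap(1,8), hi=7 ⇒ [8,10,15,5,12,13,9,7,14]
10>8: swap(1,7), hi=6 ⇒ [8,7,15,5,12,13,9,10,14]
7<8: swap(0,1), lo=1 mid=2 ⇒ [7,8,15,5,12,13,9,10,14]
15>8: swap(2,6), hi=5 ⇒ [7,8,9,5,12,13,15,10,14]
9>8: swap(2,5), hi=4 ⇒ [7,8,13,5,12,9,15,10,14]
13>8: swap(2,4), hi=3 ⇒ [7,8,12,5,13,9,15,10,14]
12>8: swap(2,3), hi=2 ⇒ [7,8,5,12,13,9,15,10,14]
5<8: swap(1,2), lo=2 mid=3 ⇒ [7,5,8,12,13,9,15,10,14]
done. lo=2 hi=2; v=[7,5,8,12,13,9,15,10,14]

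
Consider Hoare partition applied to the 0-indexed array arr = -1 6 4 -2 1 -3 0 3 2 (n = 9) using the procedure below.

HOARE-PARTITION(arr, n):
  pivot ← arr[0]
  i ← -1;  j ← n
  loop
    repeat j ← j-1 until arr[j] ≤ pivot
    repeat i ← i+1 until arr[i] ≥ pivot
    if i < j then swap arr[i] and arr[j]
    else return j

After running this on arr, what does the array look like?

-3 -2 4 6 1 -1 0 3 2

pivot=-1
j stops at 5 (-3), i stops at 0 (-1); swap ⇒ -3 6 4 -2 1 -1 0 3 2
j stops at 3 (-2), i stops at 1 (6); swap ⇒ -3 -2 4 6 1 -1 0 3 2
j stops at 1, i stops at 2; i≥j ⇒ return 1. arr=-3 -2 4 6 1 -1 0 3 2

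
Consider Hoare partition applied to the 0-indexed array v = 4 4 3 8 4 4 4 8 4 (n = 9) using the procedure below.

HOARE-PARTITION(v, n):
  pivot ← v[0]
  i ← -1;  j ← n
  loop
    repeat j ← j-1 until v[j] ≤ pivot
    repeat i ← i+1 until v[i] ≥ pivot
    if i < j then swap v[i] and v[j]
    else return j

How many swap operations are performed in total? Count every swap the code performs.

pivot = v[0] = 4; i = -1, j = 9
j→8 (v[8]=4≤4), i→0 (v[0]=4≥4); i<j, swap → 4 4 3 8 4 4 4 8 4
j→6 (v[6]=4≤4), i→1 (v[1]=4≥4); i<j, swap → 4 4 3 8 4 4 4 8 4
j→5 (v[5]=4≤4), i→3 (v[3]=8≥4); i<j, swap → 4 4 3 4 4 8 4 8 4
j→4, i→4; i≥j, return j=4. v = 4 4 3 4 4 8 4 8 4

3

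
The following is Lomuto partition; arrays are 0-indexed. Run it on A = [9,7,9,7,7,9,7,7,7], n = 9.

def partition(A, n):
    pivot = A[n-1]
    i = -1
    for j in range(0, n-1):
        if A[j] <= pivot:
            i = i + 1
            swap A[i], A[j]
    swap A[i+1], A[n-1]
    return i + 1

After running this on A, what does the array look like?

[7,7,7,7,7,7,9,9,9]

pivot=7, i=-1
j=0: 9>7, skip
j=1: 7≤7, i=0, swap(0,1) ⇒ [7,9,9,7,7,9,7,7,7]
j=2: 9>7, skip
j=3: 7≤7, i=1, swap(1,3) ⇒ [7,7,9,9,7,9,7,7,7]
j=4: 7≤7, i=2, swap(2,4) ⇒ [7,7,7,9,9,9,7,7,7]
j=5: 9>7, skip
j=6: 7≤7, i=3, swap(3,6) ⇒ [7,7,7,7,9,9,9,7,7]
j=7: 7≤7, i=4, swap(4,7) ⇒ [7,7,7,7,7,9,9,9,7]
swap(5,8) ⇒ [7,7,7,7,7,7,9,9,9]; return 5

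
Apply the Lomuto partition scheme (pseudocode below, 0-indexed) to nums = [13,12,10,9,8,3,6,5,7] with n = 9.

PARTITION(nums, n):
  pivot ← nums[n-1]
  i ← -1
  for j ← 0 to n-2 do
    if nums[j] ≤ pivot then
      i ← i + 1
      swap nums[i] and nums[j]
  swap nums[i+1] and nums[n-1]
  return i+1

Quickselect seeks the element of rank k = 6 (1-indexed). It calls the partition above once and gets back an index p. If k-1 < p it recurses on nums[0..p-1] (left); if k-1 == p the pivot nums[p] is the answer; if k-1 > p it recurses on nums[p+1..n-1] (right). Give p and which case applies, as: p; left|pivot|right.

pivot = nums[8] = 7; i = -1
j=0: nums[0]=13 > 7 → no swap
j=1: nums[1]=12 > 7 → no swap
j=2: nums[2]=10 > 7 → no swap
j=3: nums[3]=9 > 7 → no swap
j=4: nums[4]=8 > 7 → no swap
j=5: nums[5]=3 ≤ 7 → i=0, swap nums[0],nums[5] → [3,12,10,9,8,13,6,5,7]
j=6: nums[6]=6 ≤ 7 → i=1, swap nums[1],nums[6] → [3,6,10,9,8,13,12,5,7]
j=7: nums[7]=5 ≤ 7 → i=2, swap nums[2],nums[7] → [3,6,5,9,8,13,12,10,7]
final swap nums[3],nums[8] → [3,6,5,7,8,13,12,10,9]; return 3
p = 3; k-1 = 5 > 3 ⇒ right

3; right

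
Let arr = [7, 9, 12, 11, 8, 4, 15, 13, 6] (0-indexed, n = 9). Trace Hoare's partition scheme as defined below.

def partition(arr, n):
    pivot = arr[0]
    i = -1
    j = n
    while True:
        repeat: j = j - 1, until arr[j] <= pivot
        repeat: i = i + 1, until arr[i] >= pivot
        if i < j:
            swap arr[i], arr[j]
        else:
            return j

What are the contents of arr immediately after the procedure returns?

[6, 4, 12, 11, 8, 9, 15, 13, 7]

pivot = arr[0] = 7; i = -1, j = 9
j→8 (arr[8]=6≤7), i→0 (arr[0]=7≥7); i<j, swap → [6, 9, 12, 11, 8, 4, 15, 13, 7]
j→5 (arr[5]=4≤7), i→1 (arr[1]=9≥7); i<j, swap → [6, 4, 12, 11, 8, 9, 15, 13, 7]
j→1, i→2; i≥j, return j=1. arr = [6, 4, 12, 11, 8, 9, 15, 13, 7]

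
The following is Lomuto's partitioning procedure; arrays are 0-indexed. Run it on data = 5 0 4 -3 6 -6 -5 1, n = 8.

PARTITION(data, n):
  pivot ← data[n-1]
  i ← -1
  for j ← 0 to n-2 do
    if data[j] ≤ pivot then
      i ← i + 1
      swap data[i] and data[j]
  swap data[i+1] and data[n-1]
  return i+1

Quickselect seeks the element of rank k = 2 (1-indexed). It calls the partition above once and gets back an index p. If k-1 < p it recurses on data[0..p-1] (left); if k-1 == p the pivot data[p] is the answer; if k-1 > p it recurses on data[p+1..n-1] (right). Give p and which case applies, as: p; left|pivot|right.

4; left

pivot = data[7] = 1; i = -1
j=0: data[0]=5 > 1 → no swap
j=1: data[1]=0 ≤ 1 → i=0, swap data[0],data[1] → 0 5 4 -3 6 -6 -5 1
j=2: data[2]=4 > 1 → no swap
j=3: data[3]=-3 ≤ 1 → i=1, swap data[1],data[3] → 0 -3 4 5 6 -6 -5 1
j=4: data[4]=6 > 1 → no swap
j=5: data[5]=-6 ≤ 1 → i=2, swap data[2],data[5] → 0 -3 -6 5 6 4 -5 1
j=6: data[6]=-5 ≤ 1 → i=3, swap data[3],data[6] → 0 -3 -6 -5 6 4 5 1
final swap data[4],data[7] → 0 -3 -6 -5 1 4 5 6; return 4
p = 4; k-1 = 1 < 4 ⇒ left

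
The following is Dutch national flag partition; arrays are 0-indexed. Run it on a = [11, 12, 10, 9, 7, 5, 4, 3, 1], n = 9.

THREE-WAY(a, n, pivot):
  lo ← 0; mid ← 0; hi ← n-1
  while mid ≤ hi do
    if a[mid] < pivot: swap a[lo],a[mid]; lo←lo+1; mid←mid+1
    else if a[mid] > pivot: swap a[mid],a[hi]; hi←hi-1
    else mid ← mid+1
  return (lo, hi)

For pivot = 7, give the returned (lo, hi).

pivot = 7; lo=0, mid=0, hi=8
a[mid]=11>7: swap a[0],a[8]; hi=7 → [1, 12, 10, 9, 7, 5, 4, 3, 11]
a[mid]=1<7: swap a[0],a[0]; lo=1,mid=1 → [1, 12, 10, 9, 7, 5, 4, 3, 11]
a[mid]=12>7: swap a[1],a[7]; hi=6 → [1, 3, 10, 9, 7, 5, 4, 12, 11]
a[mid]=3<7: swap a[1],a[1]; lo=2,mid=2 → [1, 3, 10, 9, 7, 5, 4, 12, 11]
a[mid]=10>7: swap a[2],a[6]; hi=5 → [1, 3, 4, 9, 7, 5, 10, 12, 11]
a[mid]=4<7: swap a[2],a[2]; lo=3,mid=3 → [1, 3, 4, 9, 7, 5, 10, 12, 11]
a[mid]=9>7: swap a[3],a[5]; hi=4 → [1, 3, 4, 5, 7, 9, 10, 12, 11]
a[mid]=5<7: swap a[3],a[3]; lo=4,mid=4 → [1, 3, 4, 5, 7, 9, 10, 12, 11]
a[mid]=7=7: mid=5
end: lo=4, hi=4; a = [1, 3, 4, 5, 7, 9, 10, 12, 11]

(4, 4)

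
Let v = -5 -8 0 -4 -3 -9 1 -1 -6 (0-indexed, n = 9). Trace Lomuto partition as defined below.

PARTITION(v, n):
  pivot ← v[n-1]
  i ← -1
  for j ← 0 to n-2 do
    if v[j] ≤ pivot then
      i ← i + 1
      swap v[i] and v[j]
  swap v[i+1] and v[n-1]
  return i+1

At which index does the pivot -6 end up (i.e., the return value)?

2

pivot = v[8] = -6; i = -1
j=0: v[0]=-5 > -6 → no swap
j=1: v[1]=-8 ≤ -6 → i=0, swap v[0],v[1] → -8 -5 0 -4 -3 -9 1 -1 -6
j=2: v[2]=0 > -6 → no swap
j=3: v[3]=-4 > -6 → no swap
j=4: v[4]=-3 > -6 → no swap
j=5: v[5]=-9 ≤ -6 → i=1, swap v[1],v[5] → -8 -9 0 -4 -3 -5 1 -1 -6
j=6: v[6]=1 > -6 → no swap
j=7: v[7]=-1 > -6 → no swap
final swap v[2],v[8] → -8 -9 -6 -4 -3 -5 1 -1 0; return 2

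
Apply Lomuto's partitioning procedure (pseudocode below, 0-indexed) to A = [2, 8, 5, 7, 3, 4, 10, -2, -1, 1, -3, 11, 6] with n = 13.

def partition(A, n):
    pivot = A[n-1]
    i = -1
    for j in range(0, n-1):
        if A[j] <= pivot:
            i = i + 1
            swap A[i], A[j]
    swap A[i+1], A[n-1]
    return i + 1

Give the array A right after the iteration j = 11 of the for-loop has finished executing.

pivot=6, i=-1
j=0: 2≤6, i=0, swap(0,0) ⇒ [2, 8, 5, 7, 3, 4, 10, -2, -1, 1, -3, 11, 6]
j=1: 8>6, skip
j=2: 5≤6, i=1, swap(1,2) ⇒ [2, 5, 8, 7, 3, 4, 10, -2, -1, 1, -3, 11, 6]
j=3: 7>6, skip
j=4: 3≤6, i=2, swap(2,4) ⇒ [2, 5, 3, 7, 8, 4, 10, -2, -1, 1, -3, 11, 6]
j=5: 4≤6, i=3, swap(3,5) ⇒ [2, 5, 3, 4, 8, 7, 10, -2, -1, 1, -3, 11, 6]
j=6: 10>6, skip
j=7: -2≤6, i=4, swap(4,7) ⇒ [2, 5, 3, 4, -2, 7, 10, 8, -1, 1, -3, 11, 6]
j=8: -1≤6, i=5, swap(5,8) ⇒ [2, 5, 3, 4, -2, -1, 10, 8, 7, 1, -3, 11, 6]
j=9: 1≤6, i=6, swap(6,9) ⇒ [2, 5, 3, 4, -2, -1, 1, 8, 7, 10, -3, 11, 6]
j=10: -3≤6, i=7, swap(7,10) ⇒ [2, 5, 3, 4, -2, -1, 1, -3, 7, 10, 8, 11, 6]
j=11: 11>6, skip
(after j=11) A = [2, 5, 3, 4, -2, -1, 1, -3, 7, 10, 8, 11, 6]

[2, 5, 3, 4, -2, -1, 1, -3, 7, 10, 8, 11, 6]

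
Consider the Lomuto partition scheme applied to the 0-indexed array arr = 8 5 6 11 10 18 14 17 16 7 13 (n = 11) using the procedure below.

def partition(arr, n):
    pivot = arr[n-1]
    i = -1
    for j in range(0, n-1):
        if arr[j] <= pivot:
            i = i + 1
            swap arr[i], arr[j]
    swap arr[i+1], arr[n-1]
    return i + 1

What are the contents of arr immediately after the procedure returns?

pivot = arr[10] = 13; i = -1
j=0: arr[0]=8 ≤ 13 → i=0, swap arr[0],arr[0] (no change) → 8 5 6 11 10 18 14 17 16 7 13
j=1: arr[1]=5 ≤ 13 → i=1, swap arr[1],arr[1] (no change) → 8 5 6 11 10 18 14 17 16 7 13
j=2: arr[2]=6 ≤ 13 → i=2, swap arr[2],arr[2] (no change) → 8 5 6 11 10 18 14 17 16 7 13
j=3: arr[3]=11 ≤ 13 → i=3, swap arr[3],arr[3] (no change) → 8 5 6 11 10 18 14 17 16 7 13
j=4: arr[4]=10 ≤ 13 → i=4, swap arr[4],arr[4] (no change) → 8 5 6 11 10 18 14 17 16 7 13
j=5: arr[5]=18 > 13 → no swap
j=6: arr[6]=14 > 13 → no swap
j=7: arr[7]=17 > 13 → no swap
j=8: arr[8]=16 > 13 → no swap
j=9: arr[9]=7 ≤ 13 → i=5, swap arr[5],arr[9] → 8 5 6 11 10 7 14 17 16 18 13
final swap arr[6],arr[10] → 8 5 6 11 10 7 13 17 16 18 14; return 6

8 5 6 11 10 7 13 17 16 18 14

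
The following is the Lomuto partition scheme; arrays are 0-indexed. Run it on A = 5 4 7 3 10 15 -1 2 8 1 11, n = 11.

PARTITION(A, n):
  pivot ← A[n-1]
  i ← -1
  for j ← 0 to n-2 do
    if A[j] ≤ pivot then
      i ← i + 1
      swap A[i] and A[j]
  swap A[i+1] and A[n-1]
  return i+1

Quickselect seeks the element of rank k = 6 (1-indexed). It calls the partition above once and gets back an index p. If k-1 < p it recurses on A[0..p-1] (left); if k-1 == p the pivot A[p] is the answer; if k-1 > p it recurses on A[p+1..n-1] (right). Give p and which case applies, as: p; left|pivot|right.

pivot=11, i=-1
j=0: 5≤11, i=0, swap(0,0) ⇒ 5 4 7 3 10 15 -1 2 8 1 11
j=1: 4≤11, i=1, swap(1,1) ⇒ 5 4 7 3 10 15 -1 2 8 1 11
j=2: 7≤11, i=2, swap(2,2) ⇒ 5 4 7 3 10 15 -1 2 8 1 11
j=3: 3≤11, i=3, swap(3,3) ⇒ 5 4 7 3 10 15 -1 2 8 1 11
j=4: 10≤11, i=4, swap(4,4) ⇒ 5 4 7 3 10 15 -1 2 8 1 11
j=5: 15>11, skip
j=6: -1≤11, i=5, swap(5,6) ⇒ 5 4 7 3 10 -1 15 2 8 1 11
j=7: 2≤11, i=6, swap(6,7) ⇒ 5 4 7 3 10 -1 2 15 8 1 11
j=8: 8≤11, i=7, swap(7,8) ⇒ 5 4 7 3 10 -1 2 8 15 1 11
j=9: 1≤11, i=8, swap(8,9) ⇒ 5 4 7 3 10 -1 2 8 1 15 11
swap(9,10) ⇒ 5 4 7 3 10 -1 2 8 1 11 15; return 9
p = 9; k-1 = 5 < 9 ⇒ left

9; left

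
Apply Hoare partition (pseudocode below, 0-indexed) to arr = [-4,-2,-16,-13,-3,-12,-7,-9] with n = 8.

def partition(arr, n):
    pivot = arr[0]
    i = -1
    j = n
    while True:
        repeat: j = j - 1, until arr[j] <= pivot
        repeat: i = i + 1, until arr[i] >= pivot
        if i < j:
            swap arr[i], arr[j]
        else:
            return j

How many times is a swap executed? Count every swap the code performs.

pivot=-4
j stops at 7 (-9), i stops at 0 (-4); swap ⇒ [-9,-2,-16,-13,-3,-12,-7,-4]
j stops at 6 (-7), i stops at 1 (-2); swap ⇒ [-9,-7,-16,-13,-3,-12,-2,-4]
j stops at 5 (-12), i stops at 4 (-3); swap ⇒ [-9,-7,-16,-13,-12,-3,-2,-4]
j stops at 4, i stops at 5; i≥j ⇒ return 4. arr=[-9,-7,-16,-13,-12,-3,-2,-4]

3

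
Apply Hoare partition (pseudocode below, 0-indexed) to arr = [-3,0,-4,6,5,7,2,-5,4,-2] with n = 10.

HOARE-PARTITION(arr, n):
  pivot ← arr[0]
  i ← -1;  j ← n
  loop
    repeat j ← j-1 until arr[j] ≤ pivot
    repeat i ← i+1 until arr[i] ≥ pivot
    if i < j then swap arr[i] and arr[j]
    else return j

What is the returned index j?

pivot = arr[0] = -3; i = -1, j = 10
j→7 (arr[7]=-5≤-3), i→0 (arr[0]=-3≥-3); i<j, swap → [-5,0,-4,6,5,7,2,-3,4,-2]
j→2 (arr[2]=-4≤-3), i→1 (arr[1]=0≥-3); i<j, swap → [-5,-4,0,6,5,7,2,-3,4,-2]
j→1, i→2; i≥j, return j=1. arr = [-5,-4,0,6,5,7,2,-3,4,-2]

1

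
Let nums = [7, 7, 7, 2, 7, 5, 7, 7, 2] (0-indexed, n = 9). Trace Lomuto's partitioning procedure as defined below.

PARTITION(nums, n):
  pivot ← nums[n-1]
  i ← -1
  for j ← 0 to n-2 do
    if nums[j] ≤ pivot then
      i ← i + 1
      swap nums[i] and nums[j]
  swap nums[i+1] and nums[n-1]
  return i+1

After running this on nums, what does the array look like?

pivot = nums[8] = 2; i = -1
j=0: nums[0]=7 > 2 → no swap
j=1: nums[1]=7 > 2 → no swap
j=2: nums[2]=7 > 2 → no swap
j=3: nums[3]=2 ≤ 2 → i=0, swap nums[0],nums[3] → [2, 7, 7, 7, 7, 5, 7, 7, 2]
j=4: nums[4]=7 > 2 → no swap
j=5: nums[5]=5 > 2 → no swap
j=6: nums[6]=7 > 2 → no swap
j=7: nums[7]=7 > 2 → no swap
final swap nums[1],nums[8] → [2, 2, 7, 7, 7, 5, 7, 7, 7]; return 1

[2, 2, 7, 7, 7, 5, 7, 7, 7]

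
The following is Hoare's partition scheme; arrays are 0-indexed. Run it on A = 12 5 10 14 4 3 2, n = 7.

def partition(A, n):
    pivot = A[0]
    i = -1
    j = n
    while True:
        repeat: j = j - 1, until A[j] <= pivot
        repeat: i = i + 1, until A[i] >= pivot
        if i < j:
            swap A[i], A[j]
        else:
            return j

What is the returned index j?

pivot=12
j stops at 6 (2), i stops at 0 (12); swap ⇒ 2 5 10 14 4 3 12
j stops at 5 (3), i stops at 3 (14); swap ⇒ 2 5 10 3 4 14 12
j stops at 4, i stops at 5; i≥j ⇒ return 4. A=2 5 10 3 4 14 12

4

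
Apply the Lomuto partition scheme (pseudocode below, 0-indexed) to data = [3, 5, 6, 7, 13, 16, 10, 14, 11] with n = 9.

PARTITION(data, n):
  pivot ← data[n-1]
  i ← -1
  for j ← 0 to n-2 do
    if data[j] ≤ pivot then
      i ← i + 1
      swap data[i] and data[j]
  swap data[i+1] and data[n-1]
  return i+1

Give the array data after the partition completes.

pivot = data[8] = 11; i = -1
j=0: data[0]=3 ≤ 11 → i=0, swap data[0],data[0] (no change) → [3, 5, 6, 7, 13, 16, 10, 14, 11]
j=1: data[1]=5 ≤ 11 → i=1, swap data[1],data[1] (no change) → [3, 5, 6, 7, 13, 16, 10, 14, 11]
j=2: data[2]=6 ≤ 11 → i=2, swap data[2],data[2] (no change) → [3, 5, 6, 7, 13, 16, 10, 14, 11]
j=3: data[3]=7 ≤ 11 → i=3, swap data[3],data[3] (no change) → [3, 5, 6, 7, 13, 16, 10, 14, 11]
j=4: data[4]=13 > 11 → no swap
j=5: data[5]=16 > 11 → no swap
j=6: data[6]=10 ≤ 11 → i=4, swap data[4],data[6] → [3, 5, 6, 7, 10, 16, 13, 14, 11]
j=7: data[7]=14 > 11 → no swap
final swap data[5],data[8] → [3, 5, 6, 7, 10, 11, 13, 14, 16]; return 5

[3, 5, 6, 7, 10, 11, 13, 14, 16]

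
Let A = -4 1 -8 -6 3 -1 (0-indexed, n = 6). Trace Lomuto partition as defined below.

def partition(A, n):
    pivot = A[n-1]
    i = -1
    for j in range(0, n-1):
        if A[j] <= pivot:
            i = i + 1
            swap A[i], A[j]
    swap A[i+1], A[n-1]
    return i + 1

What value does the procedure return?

3

pivot=-1, i=-1
j=0: -4≤-1, i=0, swap(0,0) ⇒ -4 1 -8 -6 3 -1
j=1: 1>-1, skip
j=2: -8≤-1, i=1, swap(1,2) ⇒ -4 -8 1 -6 3 -1
j=3: -6≤-1, i=2, swap(2,3) ⇒ -4 -8 -6 1 3 -1
j=4: 3>-1, skip
swap(3,5) ⇒ -4 -8 -6 -1 3 1; return 3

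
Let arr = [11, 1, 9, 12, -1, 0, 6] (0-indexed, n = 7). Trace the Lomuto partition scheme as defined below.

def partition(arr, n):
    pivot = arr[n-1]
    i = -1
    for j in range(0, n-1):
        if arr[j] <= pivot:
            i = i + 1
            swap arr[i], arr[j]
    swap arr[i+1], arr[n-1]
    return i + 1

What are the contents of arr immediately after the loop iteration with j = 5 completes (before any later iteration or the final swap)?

pivot = arr[6] = 6; i = -1
j=0: arr[0]=11 > 6 → no swap
j=1: arr[1]=1 ≤ 6 → i=0, swap arr[0],arr[1] → [1, 11, 9, 12, -1, 0, 6]
j=2: arr[2]=9 > 6 → no swap
j=3: arr[3]=12 > 6 → no swap
j=4: arr[4]=-1 ≤ 6 → i=1, swap arr[1],arr[4] → [1, -1, 9, 12, 11, 0, 6]
j=5: arr[5]=0 ≤ 6 → i=2, swap arr[2],arr[5] → [1, -1, 0, 12, 11, 9, 6]
(after j=5) arr = [1, -1, 0, 12, 11, 9, 6]

[1, -1, 0, 12, 11, 9, 6]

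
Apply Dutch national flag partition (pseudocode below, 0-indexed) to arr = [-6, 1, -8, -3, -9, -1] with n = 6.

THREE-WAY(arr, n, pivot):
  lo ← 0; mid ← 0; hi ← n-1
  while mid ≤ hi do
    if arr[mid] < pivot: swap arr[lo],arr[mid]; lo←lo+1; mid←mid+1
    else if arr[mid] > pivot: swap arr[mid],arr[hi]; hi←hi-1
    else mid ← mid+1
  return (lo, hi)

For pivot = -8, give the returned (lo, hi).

(1, 1)

pivot = -8; lo=0, mid=0, hi=5
arr[mid]=-6>-8: swap arr[0],arr[5]; hi=4 → [-1, 1, -8, -3, -9, -6]
arr[mid]=-1>-8: swap arr[0],arr[4]; hi=3 → [-9, 1, -8, -3, -1, -6]
arr[mid]=-9<-8: swap arr[0],arr[0]; lo=1,mid=1 → [-9, 1, -8, -3, -1, -6]
arr[mid]=1>-8: swap arr[1],arr[3]; hi=2 → [-9, -3, -8, 1, -1, -6]
arr[mid]=-3>-8: swap arr[1],arr[2]; hi=1 → [-9, -8, -3, 1, -1, -6]
arr[mid]=-8=-8: mid=2
end: lo=1, hi=1; arr = [-9, -8, -3, 1, -1, -6]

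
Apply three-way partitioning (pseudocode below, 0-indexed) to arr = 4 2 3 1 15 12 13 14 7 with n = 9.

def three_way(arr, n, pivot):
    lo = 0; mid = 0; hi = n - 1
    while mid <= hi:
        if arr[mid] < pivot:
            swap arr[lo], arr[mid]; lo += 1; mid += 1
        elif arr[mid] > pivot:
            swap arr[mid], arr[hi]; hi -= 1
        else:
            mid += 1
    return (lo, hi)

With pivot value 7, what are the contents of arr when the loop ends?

4 2 3 1 7 13 14 12 15

lo=0 mid=0 hi=8
4<7: swap(0,0), lo=1 mid=1 ⇒ 4 2 3 1 15 12 13 14 7
2<7: swap(1,1), lo=2 mid=2 ⇒ 4 2 3 1 15 12 13 14 7
3<7: swap(2,2), lo=3 mid=3 ⇒ 4 2 3 1 15 12 13 14 7
1<7: swap(3,3), lo=4 mid=4 ⇒ 4 2 3 1 15 12 13 14 7
15>7: swap(4,8), hi=7 ⇒ 4 2 3 1 7 12 13 14 15
7=7: mid=5
12>7: swap(5,7), hi=6 ⇒ 4 2 3 1 7 14 13 12 15
14>7: swap(5,6), hi=5 ⇒ 4 2 3 1 7 13 14 12 15
13>7: swap(5,5), hi=4 ⇒ 4 2 3 1 7 13 14 12 15
done. lo=4 hi=4; arr=4 2 3 1 7 13 14 12 15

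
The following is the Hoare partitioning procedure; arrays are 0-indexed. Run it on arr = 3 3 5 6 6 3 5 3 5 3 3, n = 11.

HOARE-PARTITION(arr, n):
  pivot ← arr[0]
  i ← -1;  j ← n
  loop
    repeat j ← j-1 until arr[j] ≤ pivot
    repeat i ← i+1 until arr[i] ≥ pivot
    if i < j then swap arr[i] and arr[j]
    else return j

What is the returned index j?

3

pivot = arr[0] = 3; i = -1, j = 11
j→10 (arr[10]=3≤3), i→0 (arr[0]=3≥3); i<j, swap → 3 3 5 6 6 3 5 3 5 3 3
j→9 (arr[9]=3≤3), i→1 (arr[1]=3≥3); i<j, swap → 3 3 5 6 6 3 5 3 5 3 3
j→7 (arr[7]=3≤3), i→2 (arr[2]=5≥3); i<j, swap → 3 3 3 6 6 3 5 5 5 3 3
j→5 (arr[5]=3≤3), i→3 (arr[3]=6≥3); i<j, swap → 3 3 3 3 6 6 5 5 5 3 3
j→3, i→4; i≥j, return j=3. arr = 3 3 3 3 6 6 5 5 5 3 3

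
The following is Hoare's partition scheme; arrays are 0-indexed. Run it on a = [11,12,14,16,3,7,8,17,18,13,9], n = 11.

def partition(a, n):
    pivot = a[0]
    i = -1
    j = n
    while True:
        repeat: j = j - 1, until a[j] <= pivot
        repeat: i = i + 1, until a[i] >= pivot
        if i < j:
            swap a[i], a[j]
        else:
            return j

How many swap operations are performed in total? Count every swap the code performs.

pivot = a[0] = 11; i = -1, j = 11
j→10 (a[10]=9≤11), i→0 (a[0]=11≥11); i<j, swap → [9,12,14,16,3,7,8,17,18,13,11]
j→6 (a[6]=8≤11), i→1 (a[1]=12≥11); i<j, swap → [9,8,14,16,3,7,12,17,18,13,11]
j→5 (a[5]=7≤11), i→2 (a[2]=14≥11); i<j, swap → [9,8,7,16,3,14,12,17,18,13,11]
j→4 (a[4]=3≤11), i→3 (a[3]=16≥11); i<j, swap → [9,8,7,3,16,14,12,17,18,13,11]
j→3, i→4; i≥j, return j=3. a = [9,8,7,3,16,14,12,17,18,13,11]

4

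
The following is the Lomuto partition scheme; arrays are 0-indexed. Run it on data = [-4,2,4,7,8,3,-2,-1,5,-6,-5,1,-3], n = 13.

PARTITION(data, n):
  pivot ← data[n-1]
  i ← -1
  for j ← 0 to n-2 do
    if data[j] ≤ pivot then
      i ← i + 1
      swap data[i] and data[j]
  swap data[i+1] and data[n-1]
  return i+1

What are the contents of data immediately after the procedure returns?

[-4,-6,-5,-3,8,3,-2,-1,5,2,4,1,7]

pivot = data[12] = -3; i = -1
j=0: data[0]=-4 ≤ -3 → i=0, swap data[0],data[0] (no change) → [-4,2,4,7,8,3,-2,-1,5,-6,-5,1,-3]
j=1: data[1]=2 > -3 → no swap
j=2: data[2]=4 > -3 → no swap
j=3: data[3]=7 > -3 → no swap
j=4: data[4]=8 > -3 → no swap
j=5: data[5]=3 > -3 → no swap
j=6: data[6]=-2 > -3 → no swap
j=7: data[7]=-1 > -3 → no swap
j=8: data[8]=5 > -3 → no swap
j=9: data[9]=-6 ≤ -3 → i=1, swap data[1],data[9] → [-4,-6,4,7,8,3,-2,-1,5,2,-5,1,-3]
j=10: data[10]=-5 ≤ -3 → i=2, swap data[2],data[10] → [-4,-6,-5,7,8,3,-2,-1,5,2,4,1,-3]
j=11: data[11]=1 > -3 → no swap
final swap data[3],data[12] → [-4,-6,-5,-3,8,3,-2,-1,5,2,4,1,7]; return 3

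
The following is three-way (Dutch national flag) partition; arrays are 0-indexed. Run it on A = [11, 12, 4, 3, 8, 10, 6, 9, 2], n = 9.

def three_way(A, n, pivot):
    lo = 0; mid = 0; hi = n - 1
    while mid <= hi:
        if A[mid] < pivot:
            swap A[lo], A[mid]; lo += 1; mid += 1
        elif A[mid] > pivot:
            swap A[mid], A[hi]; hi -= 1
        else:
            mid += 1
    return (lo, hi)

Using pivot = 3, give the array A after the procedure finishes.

lo=0 mid=0 hi=8
11>3: swap(0,8), hi=7 ⇒ [2, 12, 4, 3, 8, 10, 6, 9, 11]
2<3: swap(0,0), lo=1 mid=1 ⇒ [2, 12, 4, 3, 8, 10, 6, 9, 11]
12>3: swap(1,7), hi=6 ⇒ [2, 9, 4, 3, 8, 10, 6, 12, 11]
9>3: swap(1,6), hi=5 ⇒ [2, 6, 4, 3, 8, 10, 9, 12, 11]
6>3: swap(1,5), hi=4 ⇒ [2, 10, 4, 3, 8, 6, 9, 12, 11]
10>3: swap(1,4), hi=3 ⇒ [2, 8, 4, 3, 10, 6, 9, 12, 11]
8>3: swap(1,3), hi=2 ⇒ [2, 3, 4, 8, 10, 6, 9, 12, 11]
3=3: mid=2
4>3: swap(2,2), hi=1 ⇒ [2, 3, 4, 8, 10, 6, 9, 12, 11]
done. lo=1 hi=1; A=[2, 3, 4, 8, 10, 6, 9, 12, 11]

[2, 3, 4, 8, 10, 6, 9, 12, 11]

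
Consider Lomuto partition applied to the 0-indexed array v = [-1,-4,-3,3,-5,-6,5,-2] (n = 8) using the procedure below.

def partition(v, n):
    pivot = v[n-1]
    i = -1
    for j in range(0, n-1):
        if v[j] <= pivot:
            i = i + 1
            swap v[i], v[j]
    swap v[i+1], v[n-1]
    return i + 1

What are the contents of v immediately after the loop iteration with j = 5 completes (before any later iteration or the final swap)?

pivot=-2, i=-1
j=0: -1>-2, skip
j=1: -4≤-2, i=0, swap(0,1) ⇒ [-4,-1,-3,3,-5,-6,5,-2]
j=2: -3≤-2, i=1, swap(1,2) ⇒ [-4,-3,-1,3,-5,-6,5,-2]
j=3: 3>-2, skip
j=4: -5≤-2, i=2, swap(2,4) ⇒ [-4,-3,-5,3,-1,-6,5,-2]
j=5: -6≤-2, i=3, swap(3,5) ⇒ [-4,-3,-5,-6,-1,3,5,-2]
(after j=5) v = [-4,-3,-5,-6,-1,3,5,-2]

[-4,-3,-5,-6,-1,3,5,-2]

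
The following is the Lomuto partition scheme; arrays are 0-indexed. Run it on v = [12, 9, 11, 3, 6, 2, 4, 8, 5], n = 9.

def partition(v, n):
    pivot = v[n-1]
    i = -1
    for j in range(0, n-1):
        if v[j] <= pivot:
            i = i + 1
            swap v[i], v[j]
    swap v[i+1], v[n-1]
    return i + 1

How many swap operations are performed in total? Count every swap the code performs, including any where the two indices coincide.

pivot = v[8] = 5; i = -1
j=0: v[0]=12 > 5 → no swap
j=1: v[1]=9 > 5 → no swap
j=2: v[2]=11 > 5 → no swap
j=3: v[3]=3 ≤ 5 → i=0, swap v[0],v[3] → [3, 9, 11, 12, 6, 2, 4, 8, 5]
j=4: v[4]=6 > 5 → no swap
j=5: v[5]=2 ≤ 5 → i=1, swap v[1],v[5] → [3, 2, 11, 12, 6, 9, 4, 8, 5]
j=6: v[6]=4 ≤ 5 → i=2, swap v[2],v[6] → [3, 2, 4, 12, 6, 9, 11, 8, 5]
j=7: v[7]=8 > 5 → no swap
final swap v[3],v[8] → [3, 2, 4, 5, 6, 9, 11, 8, 12]; return 3

4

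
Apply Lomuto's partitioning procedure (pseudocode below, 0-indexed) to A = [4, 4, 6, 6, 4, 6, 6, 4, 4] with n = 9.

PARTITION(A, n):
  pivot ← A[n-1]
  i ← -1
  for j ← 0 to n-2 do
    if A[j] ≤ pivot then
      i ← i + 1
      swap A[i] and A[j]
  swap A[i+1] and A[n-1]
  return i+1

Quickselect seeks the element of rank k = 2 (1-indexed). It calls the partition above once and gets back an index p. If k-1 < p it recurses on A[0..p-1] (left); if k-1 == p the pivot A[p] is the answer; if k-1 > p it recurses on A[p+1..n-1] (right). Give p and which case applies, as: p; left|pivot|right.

4; left

pivot=4, i=-1
j=0: 4≤4, i=0, swap(0,0) ⇒ [4, 4, 6, 6, 4, 6, 6, 4, 4]
j=1: 4≤4, i=1, swap(1,1) ⇒ [4, 4, 6, 6, 4, 6, 6, 4, 4]
j=2: 6>4, skip
j=3: 6>4, skip
j=4: 4≤4, i=2, swap(2,4) ⇒ [4, 4, 4, 6, 6, 6, 6, 4, 4]
j=5: 6>4, skip
j=6: 6>4, skip
j=7: 4≤4, i=3, swap(3,7) ⇒ [4, 4, 4, 4, 6, 6, 6, 6, 4]
swap(4,8) ⇒ [4, 4, 4, 4, 4, 6, 6, 6, 6]; return 4
p = 4; k-1 = 1 < 4 ⇒ left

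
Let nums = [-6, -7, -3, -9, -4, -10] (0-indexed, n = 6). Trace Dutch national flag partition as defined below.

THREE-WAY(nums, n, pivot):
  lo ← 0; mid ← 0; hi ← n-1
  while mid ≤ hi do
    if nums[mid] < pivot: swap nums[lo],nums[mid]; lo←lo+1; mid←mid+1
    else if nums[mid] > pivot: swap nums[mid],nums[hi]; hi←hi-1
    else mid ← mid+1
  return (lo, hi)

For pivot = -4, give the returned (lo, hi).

(4, 4)

pivot = -4; lo=0, mid=0, hi=5
nums[mid]=-6<-4: swap nums[0],nums[0]; lo=1,mid=1 → [-6, -7, -3, -9, -4, -10]
nums[mid]=-7<-4: swap nums[1],nums[1]; lo=2,mid=2 → [-6, -7, -3, -9, -4, -10]
nums[mid]=-3>-4: swap nums[2],nums[5]; hi=4 → [-6, -7, -10, -9, -4, -3]
nums[mid]=-10<-4: swap nums[2],nums[2]; lo=3,mid=3 → [-6, -7, -10, -9, -4, -3]
nums[mid]=-9<-4: swap nums[3],nums[3]; lo=4,mid=4 → [-6, -7, -10, -9, -4, -3]
nums[mid]=-4=-4: mid=5
end: lo=4, hi=4; nums = [-6, -7, -10, -9, -4, -3]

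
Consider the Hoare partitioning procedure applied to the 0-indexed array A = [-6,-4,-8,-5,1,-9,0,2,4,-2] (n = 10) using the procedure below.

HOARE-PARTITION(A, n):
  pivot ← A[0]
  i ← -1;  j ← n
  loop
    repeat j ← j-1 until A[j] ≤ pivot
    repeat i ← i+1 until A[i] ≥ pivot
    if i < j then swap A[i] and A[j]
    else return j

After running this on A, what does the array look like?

[-9,-8,-4,-5,1,-6,0,2,4,-2]

pivot=-6
j stops at 5 (-9), i stops at 0 (-6); swap ⇒ [-9,-4,-8,-5,1,-6,0,2,4,-2]
j stops at 2 (-8), i stops at 1 (-4); swap ⇒ [-9,-8,-4,-5,1,-6,0,2,4,-2]
j stops at 1, i stops at 2; i≥j ⇒ return 1. A=[-9,-8,-4,-5,1,-6,0,2,4,-2]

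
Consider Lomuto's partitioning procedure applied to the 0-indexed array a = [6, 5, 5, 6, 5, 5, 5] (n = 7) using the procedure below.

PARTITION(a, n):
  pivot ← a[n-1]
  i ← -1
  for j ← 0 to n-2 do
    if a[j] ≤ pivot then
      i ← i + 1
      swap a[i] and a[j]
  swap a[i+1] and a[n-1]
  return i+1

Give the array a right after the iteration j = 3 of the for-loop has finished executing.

[5, 5, 6, 6, 5, 5, 5]

pivot=5, i=-1
j=0: 6>5, skip
j=1: 5≤5, i=0, swap(0,1) ⇒ [5, 6, 5, 6, 5, 5, 5]
j=2: 5≤5, i=1, swap(1,2) ⇒ [5, 5, 6, 6, 5, 5, 5]
j=3: 6>5, skip
(after j=3) a = [5, 5, 6, 6, 5, 5, 5]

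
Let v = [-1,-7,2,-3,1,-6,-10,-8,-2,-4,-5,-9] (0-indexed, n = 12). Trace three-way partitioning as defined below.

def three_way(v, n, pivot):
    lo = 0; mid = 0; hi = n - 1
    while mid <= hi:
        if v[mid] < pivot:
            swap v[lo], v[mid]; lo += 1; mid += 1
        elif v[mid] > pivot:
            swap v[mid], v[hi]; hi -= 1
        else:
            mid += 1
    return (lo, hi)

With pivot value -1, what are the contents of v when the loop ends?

lo=0 mid=0 hi=11
-1=-1: mid=1
-7<-1: swap(0,1), lo=1 mid=2 ⇒ [-7,-1,2,-3,1,-6,-10,-8,-2,-4,-5,-9]
2>-1: swap(2,11), hi=10 ⇒ [-7,-1,-9,-3,1,-6,-10,-8,-2,-4,-5,2]
-9<-1: swap(1,2), lo=2 mid=3 ⇒ [-7,-9,-1,-3,1,-6,-10,-8,-2,-4,-5,2]
-3<-1: swap(2,3), lo=3 mid=4 ⇒ [-7,-9,-3,-1,1,-6,-10,-8,-2,-4,-5,2]
1>-1: swap(4,10), hi=9 ⇒ [-7,-9,-3,-1,-5,-6,-10,-8,-2,-4,1,2]
-5<-1: swap(3,4), lo=4 mid=5 ⇒ [-7,-9,-3,-5,-1,-6,-10,-8,-2,-4,1,2]
-6<-1: swap(4,5), lo=5 mid=6 ⇒ [-7,-9,-3,-5,-6,-1,-10,-8,-2,-4,1,2]
-10<-1: swap(5,6), lo=6 mid=7 ⇒ [-7,-9,-3,-5,-6,-10,-1,-8,-2,-4,1,2]
-8<-1: swap(6,7), lo=7 mid=8 ⇒ [-7,-9,-3,-5,-6,-10,-8,-1,-2,-4,1,2]
-2<-1: swap(7,8), lo=8 mid=9 ⇒ [-7,-9,-3,-5,-6,-10,-8,-2,-1,-4,1,2]
-4<-1: swap(8,9), lo=9 mid=10 ⇒ [-7,-9,-3,-5,-6,-10,-8,-2,-4,-1,1,2]
done. lo=9 hi=9; v=[-7,-9,-3,-5,-6,-10,-8,-2,-4,-1,1,2]

[-7,-9,-3,-5,-6,-10,-8,-2,-4,-1,1,2]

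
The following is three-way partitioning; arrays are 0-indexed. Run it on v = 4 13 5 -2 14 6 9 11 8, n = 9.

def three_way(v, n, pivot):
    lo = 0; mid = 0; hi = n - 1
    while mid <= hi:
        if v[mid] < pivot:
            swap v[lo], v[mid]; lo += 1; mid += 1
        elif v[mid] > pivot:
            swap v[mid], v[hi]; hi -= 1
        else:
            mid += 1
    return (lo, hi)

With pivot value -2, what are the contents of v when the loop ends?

-2 5 13 14 6 9 11 8 4

pivot = -2; lo=0, mid=0, hi=8
v[mid]=4>-2: swap v[0],v[8]; hi=7 → 8 13 5 -2 14 6 9 11 4
v[mid]=8>-2: swap v[0],v[7]; hi=6 → 11 13 5 -2 14 6 9 8 4
v[mid]=11>-2: swap v[0],v[6]; hi=5 → 9 13 5 -2 14 6 11 8 4
v[mid]=9>-2: swap v[0],v[5]; hi=4 → 6 13 5 -2 14 9 11 8 4
v[mid]=6>-2: swap v[0],v[4]; hi=3 → 14 13 5 -2 6 9 11 8 4
v[mid]=14>-2: swap v[0],v[3]; hi=2 → -2 13 5 14 6 9 11 8 4
v[mid]=-2=-2: mid=1
v[mid]=13>-2: swap v[1],v[2]; hi=1 → -2 5 13 14 6 9 11 8 4
v[mid]=5>-2: swap v[1],v[1]; hi=0 → -2 5 13 14 6 9 11 8 4
end: lo=0, hi=0; v = -2 5 13 14 6 9 11 8 4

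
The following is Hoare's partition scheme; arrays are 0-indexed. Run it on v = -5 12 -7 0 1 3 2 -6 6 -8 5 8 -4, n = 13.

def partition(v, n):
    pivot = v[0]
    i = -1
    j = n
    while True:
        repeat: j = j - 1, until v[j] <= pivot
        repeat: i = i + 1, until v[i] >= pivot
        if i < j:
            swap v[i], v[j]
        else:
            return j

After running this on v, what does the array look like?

-8 -6 -7 0 1 3 2 12 6 -5 5 8 -4

pivot=-5
j stops at 9 (-8), i stops at 0 (-5); swap ⇒ -8 12 -7 0 1 3 2 -6 6 -5 5 8 -4
j stops at 7 (-6), i stops at 1 (12); swap ⇒ -8 -6 -7 0 1 3 2 12 6 -5 5 8 -4
j stops at 2, i stops at 3; i≥j ⇒ return 2. v=-8 -6 -7 0 1 3 2 12 6 -5 5 8 -4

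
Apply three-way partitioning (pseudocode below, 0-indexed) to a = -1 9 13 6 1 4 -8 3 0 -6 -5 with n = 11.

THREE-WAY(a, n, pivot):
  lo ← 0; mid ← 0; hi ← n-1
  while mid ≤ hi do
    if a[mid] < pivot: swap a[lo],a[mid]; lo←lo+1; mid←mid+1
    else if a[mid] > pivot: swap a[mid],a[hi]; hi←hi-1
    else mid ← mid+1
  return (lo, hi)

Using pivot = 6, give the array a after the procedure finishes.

-1 -5 -6 1 4 -8 3 0 6 13 9

lo=0 mid=0 hi=10
-1<6: swap(0,0), lo=1 mid=1 ⇒ -1 9 13 6 1 4 -8 3 0 -6 -5
9>6: swap(1,10), hi=9 ⇒ -1 -5 13 6 1 4 -8 3 0 -6 9
-5<6: swap(1,1), lo=2 mid=2 ⇒ -1 -5 13 6 1 4 -8 3 0 -6 9
13>6: swap(2,9), hi=8 ⇒ -1 -5 -6 6 1 4 -8 3 0 13 9
-6<6: swap(2,2), lo=3 mid=3 ⇒ -1 -5 -6 6 1 4 -8 3 0 13 9
6=6: mid=4
1<6: swap(3,4), lo=4 mid=5 ⇒ -1 -5 -6 1 6 4 -8 3 0 13 9
4<6: swap(4,5), lo=5 mid=6 ⇒ -1 -5 -6 1 4 6 -8 3 0 13 9
-8<6: swap(5,6), lo=6 mid=7 ⇒ -1 -5 -6 1 4 -8 6 3 0 13 9
3<6: swap(6,7), lo=7 mid=8 ⇒ -1 -5 -6 1 4 -8 3 6 0 13 9
0<6: swap(7,8), lo=8 mid=9 ⇒ -1 -5 -6 1 4 -8 3 0 6 13 9
done. lo=8 hi=8; a=-1 -5 -6 1 4 -8 3 0 6 13 9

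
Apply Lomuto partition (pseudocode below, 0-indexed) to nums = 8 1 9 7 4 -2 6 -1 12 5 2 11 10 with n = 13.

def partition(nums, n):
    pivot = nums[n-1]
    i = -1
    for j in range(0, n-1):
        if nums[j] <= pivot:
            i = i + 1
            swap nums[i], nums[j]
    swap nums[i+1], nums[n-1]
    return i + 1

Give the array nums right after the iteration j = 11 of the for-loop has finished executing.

pivot=10, i=-1
j=0: 8≤10, i=0, swap(0,0) ⇒ 8 1 9 7 4 -2 6 -1 12 5 2 11 10
j=1: 1≤10, i=1, swap(1,1) ⇒ 8 1 9 7 4 -2 6 -1 12 5 2 11 10
j=2: 9≤10, i=2, swap(2,2) ⇒ 8 1 9 7 4 -2 6 -1 12 5 2 11 10
j=3: 7≤10, i=3, swap(3,3) ⇒ 8 1 9 7 4 -2 6 -1 12 5 2 11 10
j=4: 4≤10, i=4, swap(4,4) ⇒ 8 1 9 7 4 -2 6 -1 12 5 2 11 10
j=5: -2≤10, i=5, swap(5,5) ⇒ 8 1 9 7 4 -2 6 -1 12 5 2 11 10
j=6: 6≤10, i=6, swap(6,6) ⇒ 8 1 9 7 4 -2 6 -1 12 5 2 11 10
j=7: -1≤10, i=7, swap(7,7) ⇒ 8 1 9 7 4 -2 6 -1 12 5 2 11 10
j=8: 12>10, skip
j=9: 5≤10, i=8, swap(8,9) ⇒ 8 1 9 7 4 -2 6 -1 5 12 2 11 10
j=10: 2≤10, i=9, swap(9,10) ⇒ 8 1 9 7 4 -2 6 -1 5 2 12 11 10
j=11: 11>10, skip
(after j=11) nums = 8 1 9 7 4 -2 6 -1 5 2 12 11 10

8 1 9 7 4 -2 6 -1 5 2 12 11 10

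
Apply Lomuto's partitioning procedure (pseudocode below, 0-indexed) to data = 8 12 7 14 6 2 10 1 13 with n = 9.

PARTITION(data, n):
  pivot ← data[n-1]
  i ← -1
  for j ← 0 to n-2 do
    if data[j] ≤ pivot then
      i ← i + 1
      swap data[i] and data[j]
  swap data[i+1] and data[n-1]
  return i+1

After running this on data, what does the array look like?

pivot = data[8] = 13; i = -1
j=0: data[0]=8 ≤ 13 → i=0, swap data[0],data[0] (no change) → 8 12 7 14 6 2 10 1 13
j=1: data[1]=12 ≤ 13 → i=1, swap data[1],data[1] (no change) → 8 12 7 14 6 2 10 1 13
j=2: data[2]=7 ≤ 13 → i=2, swap data[2],data[2] (no change) → 8 12 7 14 6 2 10 1 13
j=3: data[3]=14 > 13 → no swap
j=4: data[4]=6 ≤ 13 → i=3, swap data[3],data[4] → 8 12 7 6 14 2 10 1 13
j=5: data[5]=2 ≤ 13 → i=4, swap data[4],data[5] → 8 12 7 6 2 14 10 1 13
j=6: data[6]=10 ≤ 13 → i=5, swap data[5],data[6] → 8 12 7 6 2 10 14 1 13
j=7: data[7]=1 ≤ 13 → i=6, swap data[6],data[7] → 8 12 7 6 2 10 1 14 13
final swap data[7],data[8] → 8 12 7 6 2 10 1 13 14; return 7

8 12 7 6 2 10 1 13 14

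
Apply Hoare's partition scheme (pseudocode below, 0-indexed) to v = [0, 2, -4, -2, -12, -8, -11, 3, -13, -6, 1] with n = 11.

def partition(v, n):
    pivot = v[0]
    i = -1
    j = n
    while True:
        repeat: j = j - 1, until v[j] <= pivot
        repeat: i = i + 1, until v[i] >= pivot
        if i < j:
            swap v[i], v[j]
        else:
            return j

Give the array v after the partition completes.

pivot=0
j stops at 9 (-6), i stops at 0 (0); swap ⇒ [-6, 2, -4, -2, -12, -8, -11, 3, -13, 0, 1]
j stops at 8 (-13), i stops at 1 (2); swap ⇒ [-6, -13, -4, -2, -12, -8, -11, 3, 2, 0, 1]
j stops at 6, i stops at 7; i≥j ⇒ return 6. v=[-6, -13, -4, -2, -12, -8, -11, 3, 2, 0, 1]

[-6, -13, -4, -2, -12, -8, -11, 3, 2, 0, 1]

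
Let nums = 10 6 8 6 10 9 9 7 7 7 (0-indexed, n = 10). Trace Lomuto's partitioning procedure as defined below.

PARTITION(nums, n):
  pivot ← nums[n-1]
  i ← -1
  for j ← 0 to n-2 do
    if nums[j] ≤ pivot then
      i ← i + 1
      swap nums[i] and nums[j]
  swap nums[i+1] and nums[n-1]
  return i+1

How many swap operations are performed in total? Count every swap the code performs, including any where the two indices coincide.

pivot=7, i=-1
j=0: 10>7, skip
j=1: 6≤7, i=0, swap(0,1) ⇒ 6 10 8 6 10 9 9 7 7 7
j=2: 8>7, skip
j=3: 6≤7, i=1, swap(1,3) ⇒ 6 6 8 10 10 9 9 7 7 7
j=4: 10>7, skip
j=5: 9>7, skip
j=6: 9>7, skip
j=7: 7≤7, i=2, swap(2,7) ⇒ 6 6 7 10 10 9 9 8 7 7
j=8: 7≤7, i=3, swap(3,8) ⇒ 6 6 7 7 10 9 9 8 10 7
swap(4,9) ⇒ 6 6 7 7 7 9 9 8 10 10; return 4

5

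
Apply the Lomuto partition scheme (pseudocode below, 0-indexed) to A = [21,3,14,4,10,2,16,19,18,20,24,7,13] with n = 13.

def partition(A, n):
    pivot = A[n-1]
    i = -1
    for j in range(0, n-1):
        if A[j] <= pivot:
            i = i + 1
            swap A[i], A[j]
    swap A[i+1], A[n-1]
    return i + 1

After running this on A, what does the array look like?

pivot = A[12] = 13; i = -1
j=0: A[0]=21 > 13 → no swap
j=1: A[1]=3 ≤ 13 → i=0, swap A[0],A[1] → [3,21,14,4,10,2,16,19,18,20,24,7,13]
j=2: A[2]=14 > 13 → no swap
j=3: A[3]=4 ≤ 13 → i=1, swap A[1],A[3] → [3,4,14,21,10,2,16,19,18,20,24,7,13]
j=4: A[4]=10 ≤ 13 → i=2, swap A[2],A[4] → [3,4,10,21,14,2,16,19,18,20,24,7,13]
j=5: A[5]=2 ≤ 13 → i=3, swap A[3],A[5] → [3,4,10,2,14,21,16,19,18,20,24,7,13]
j=6: A[6]=16 > 13 → no swap
j=7: A[7]=19 > 13 → no swap
j=8: A[8]=18 > 13 → no swap
j=9: A[9]=20 > 13 → no swap
j=10: A[10]=24 > 13 → no swap
j=11: A[11]=7 ≤ 13 → i=4, swap A[4],A[11] → [3,4,10,2,7,21,16,19,18,20,24,14,13]
final swap A[5],A[12] → [3,4,10,2,7,13,16,19,18,20,24,14,21]; return 5

[3,4,10,2,7,13,16,19,18,20,24,14,21]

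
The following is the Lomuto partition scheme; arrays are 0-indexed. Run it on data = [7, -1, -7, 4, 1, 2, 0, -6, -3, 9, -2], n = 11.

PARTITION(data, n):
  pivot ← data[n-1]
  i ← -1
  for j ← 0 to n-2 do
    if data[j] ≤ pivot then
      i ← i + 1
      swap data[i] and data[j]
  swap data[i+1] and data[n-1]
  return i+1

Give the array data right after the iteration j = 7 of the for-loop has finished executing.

[-7, -6, 7, 4, 1, 2, 0, -1, -3, 9, -2]

pivot = data[10] = -2; i = -1
j=0: data[0]=7 > -2 → no swap
j=1: data[1]=-1 > -2 → no swap
j=2: data[2]=-7 ≤ -2 → i=0, swap data[0],data[2] → [-7, -1, 7, 4, 1, 2, 0, -6, -3, 9, -2]
j=3: data[3]=4 > -2 → no swap
j=4: data[4]=1 > -2 → no swap
j=5: data[5]=2 > -2 → no swap
j=6: data[6]=0 > -2 → no swap
j=7: data[7]=-6 ≤ -2 → i=1, swap data[1],data[7] → [-7, -6, 7, 4, 1, 2, 0, -1, -3, 9, -2]
(after j=7) data = [-7, -6, 7, 4, 1, 2, 0, -1, -3, 9, -2]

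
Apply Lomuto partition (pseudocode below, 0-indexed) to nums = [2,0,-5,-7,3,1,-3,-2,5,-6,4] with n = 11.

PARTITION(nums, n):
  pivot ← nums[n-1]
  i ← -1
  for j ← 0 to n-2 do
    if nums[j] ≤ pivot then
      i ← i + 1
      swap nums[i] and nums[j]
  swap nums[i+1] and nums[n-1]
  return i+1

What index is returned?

9

pivot=4, i=-1
j=0: 2≤4, i=0, swap(0,0) ⇒ [2,0,-5,-7,3,1,-3,-2,5,-6,4]
j=1: 0≤4, i=1, swap(1,1) ⇒ [2,0,-5,-7,3,1,-3,-2,5,-6,4]
j=2: -5≤4, i=2, swap(2,2) ⇒ [2,0,-5,-7,3,1,-3,-2,5,-6,4]
j=3: -7≤4, i=3, swap(3,3) ⇒ [2,0,-5,-7,3,1,-3,-2,5,-6,4]
j=4: 3≤4, i=4, swap(4,4) ⇒ [2,0,-5,-7,3,1,-3,-2,5,-6,4]
j=5: 1≤4, i=5, swap(5,5) ⇒ [2,0,-5,-7,3,1,-3,-2,5,-6,4]
j=6: -3≤4, i=6, swap(6,6) ⇒ [2,0,-5,-7,3,1,-3,-2,5,-6,4]
j=7: -2≤4, i=7, swap(7,7) ⇒ [2,0,-5,-7,3,1,-3,-2,5,-6,4]
j=8: 5>4, skip
j=9: -6≤4, i=8, swap(8,9) ⇒ [2,0,-5,-7,3,1,-3,-2,-6,5,4]
swap(9,10) ⇒ [2,0,-5,-7,3,1,-3,-2,-6,4,5]; return 9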